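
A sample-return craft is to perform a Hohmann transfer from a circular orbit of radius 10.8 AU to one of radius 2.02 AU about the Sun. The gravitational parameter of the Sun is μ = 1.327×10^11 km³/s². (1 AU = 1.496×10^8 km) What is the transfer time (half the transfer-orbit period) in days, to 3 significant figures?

In km: r₁ = 10.8 × 1.496×10^8 = 1.61568×10^9 km; r₂ = 2.02 × 1.496×10^8 = 3.02192×10^8 km.
The Hohmann ellipse has a_t = (r₁ + r₂)/2 = 9.58936×10^8 km.
By Kepler's third law the transfer-orbit period is T = 2π√(a_t³/μ), so t = T/2 = 2.561×10^8 s.
Converting: 2.561×10^8 s ÷ 86400 s/day = 2960 days.

t = 2960 days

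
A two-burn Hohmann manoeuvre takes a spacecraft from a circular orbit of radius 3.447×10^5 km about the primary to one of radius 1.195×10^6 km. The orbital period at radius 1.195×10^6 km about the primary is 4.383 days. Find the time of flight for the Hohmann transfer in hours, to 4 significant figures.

From Kepler's third law T² = 4π²r³/μ at r = 1.195×10^6 km, T = 4.383 days = 4.383 × 86400 s = 3.786912×10^5 s: μ = 4π²r³/T² = 4.69778×10^8 km³/s².
Semi-major axis of the transfer orbit: a_t = (3.447×10^5 + 1.195×10^6)/2 = 7.6985×10^5 km.
Half the transfer-orbit period gives t = π√(a_t³/μ) = 97910 s.
Converting: 97910 s ÷ 3600 s/hour = 27.20 hours.

t = 27.20 hours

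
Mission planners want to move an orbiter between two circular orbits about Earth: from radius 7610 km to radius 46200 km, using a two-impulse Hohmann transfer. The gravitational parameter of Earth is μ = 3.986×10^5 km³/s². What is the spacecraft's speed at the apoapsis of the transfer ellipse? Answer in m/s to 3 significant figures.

Semi-major axis of the transfer orbit: a_t = (7610 + 46200)/2 = 26905 km.
The apoapsis of the transfer ellipse is at r = 46200 km.
From the vis-viva equation, v = √[μ(2/r − 1/a_t)] = 1.562 km/s.

v = 1560 m/s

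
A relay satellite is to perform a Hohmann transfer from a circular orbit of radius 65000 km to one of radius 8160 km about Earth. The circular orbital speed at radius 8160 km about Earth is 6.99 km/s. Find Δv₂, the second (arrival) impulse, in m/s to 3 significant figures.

Δv₂ = 2330 m/s

From the circular-orbit relation v² = μ/r at r = 8160 km: μ = v²r = (6.99)² × 8160 = 3.98698×10^5 km³/s².
Transfer-ellipse semi-major axis a_t = (r₁ + r₂)/2 = (65000 + 8160)/2 = 36580 km.
On the circular orbit at r = 8160 km, v_c = √(μ/r) = 6.990 km/s.
Transfer-orbit speed at the same r (vis-viva, a = a_t): v_t = √[μ(2/r − 1/a_t)] = 9.318 km/s.
Δv₂ = |v_t − v_c| = |9.318 − 6.990| = 2.328 km/s.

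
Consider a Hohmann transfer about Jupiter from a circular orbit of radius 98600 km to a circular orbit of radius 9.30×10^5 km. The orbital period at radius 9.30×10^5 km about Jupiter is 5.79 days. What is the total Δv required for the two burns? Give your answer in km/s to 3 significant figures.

From Kepler's third law T² = 4π²r³/μ at r = 9.30×10^5 km, T = 5.79 days = 5.79 × 86400 s = 5.00256×10^5 s: μ = 4π²r³/T² = 1.26889×10^8 km³/s².
The Hohmann ellipse has a_t = (r₁ + r₂)/2 = 5.143×10^5 km.
At r₁ the circular-orbit speed is v₁ = √(μ/r₁) = 35.8735 km/s.
On the transfer ellipse at r₁, vis-viva equation gives v_p = √[μ(2/r₁ − 1/a_t)] = 48.2399 km/s.
First burn Δv₁ = |v_p − v₁| = 12.366 km/s.
Circular speed at r₂: v₂ = √(μ/r₂) = 11.68074 km/s.
Transfer-orbit speed at r₂: v_a = √[μ(2/r₂ − 1/a_t)] = 5.114471 km/s.
Second burn Δv₂ = |v₂ − v_a| = 6.5663 km/s.
Δv = Δv₁ + Δv₂ = 12.366 + 6.5663 = 18.93 km/s.

Δv = 18.9 km/s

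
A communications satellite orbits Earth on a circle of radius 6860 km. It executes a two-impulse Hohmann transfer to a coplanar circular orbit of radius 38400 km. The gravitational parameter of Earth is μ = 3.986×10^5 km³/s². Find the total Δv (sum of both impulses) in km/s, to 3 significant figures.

Transfer-ellipse semi-major axis a_t = (r₁ + r₂)/2 = (6860 + 38400)/2 = 22630 km.
At r₁ the circular-orbit speed is v₁ = √(μ/r₁) = 7.623 km/s.
Transfer-orbit speed at r₁ (vis-viva equation): v_p = √[μ(2/r₁ − 1/a_t)] = 9.930 km/s.
First burn Δv₁ = |v_p − v₁| = 2.307 km/s.
Circular speed at r₂: v₂ = √(μ/r₂) = 3.222 km/s.
Transfer-orbit speed at r₂: v_a = √[μ(2/r₂ − 1/a_t)] = 1.774 km/s.
Second burn Δv₂ = |v₂ − v_a| = 1.448 km/s.
Δv = Δv₁ + Δv₂ = 2.307 + 1.448 = 3.755 km/s.

Δv = 3.75 km/s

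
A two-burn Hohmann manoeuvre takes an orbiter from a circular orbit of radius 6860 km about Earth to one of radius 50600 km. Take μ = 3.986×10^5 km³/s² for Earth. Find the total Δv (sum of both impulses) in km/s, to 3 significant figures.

Δv = 3.93 km/s

Transfer-ellipse semi-major axis a_t = (r₁ + r₂)/2 = (6860 + 50600)/2 = 28730 km.
Circular speed at r₁: v₁ = √(μ/r₁) = √(3.986×10^5/6860) = 7.622661 km/s.
Transfer-orbit speed at r₁ (vis-viva): v_p = √[μ(2/r₁ − 1/a_t)] = 10.11612 km/s.
First burn Δv₁ = |v_p − v₁| = 2.4935 km/s.
Circular speed at r₂: v₂ = √(μ/r₂) = 2.8067 km/s.
Transfer-orbit speed at r₂: v_a = √[μ(2/r₂ − 1/a_t)] = 1.3715 km/s.
Second burn Δv₂ = |v₂ − v_a| = 1.4352 km/s.
Total Δv = Δv₁ + Δv₂ = 3.929 km/s.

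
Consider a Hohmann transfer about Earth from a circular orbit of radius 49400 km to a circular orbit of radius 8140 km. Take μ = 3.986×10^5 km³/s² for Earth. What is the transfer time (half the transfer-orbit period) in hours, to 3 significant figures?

t = 6.75 hours

Semi-major axis of the transfer orbit: a_t = (49400 + 8140)/2 = 28770 km.
Half the transfer-orbit period gives t = π√(a_t³/μ) = 24282.4 s.
Converting: 24282.4 s ÷ 3600 s/hour = 6.75 hours.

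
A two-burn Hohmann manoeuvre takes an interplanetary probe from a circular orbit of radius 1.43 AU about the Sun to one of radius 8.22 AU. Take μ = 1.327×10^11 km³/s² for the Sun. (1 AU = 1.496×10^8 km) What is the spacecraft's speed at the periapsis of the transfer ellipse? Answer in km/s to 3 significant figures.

v = 32.5 km/s

In km: r₁ = 1.43 × 1.496×10^8 = 2.13928×10^8 km; r₂ = 8.22 × 1.496×10^8 = 1.229712×10^9 km.
Semi-major axis of the transfer orbit: a_t = (2.13928×10^8 + 1.229712×10^9)/2 = 7.2182×10^8 km.
The periapsis of the transfer ellipse is at r = 2.13928×10^8 km.
From the vis-viva equation, v = √[μ(2/r − 1/a_t)] = 32.51 km/s.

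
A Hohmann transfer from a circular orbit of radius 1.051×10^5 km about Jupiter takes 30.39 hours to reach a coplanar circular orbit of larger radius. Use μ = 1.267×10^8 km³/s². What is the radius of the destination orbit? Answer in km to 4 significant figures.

r₂ = 9.661×10^5 km

Transfer time t = 30.39 hours = 1.09404×10^5 s, and t = π√(a_t³/μ).
So a_t = (μ t²/π²)^(1/3) = (1.267×10^8 × (1.09404×10^5)² / π²)^(1/3) = 5.3561×10^5 km.
Since a_t = (r₁ + r₂)/2, r₂ = 2a_t − r₁ = 2×5.3561×10^5 − 1.051×10^5 = 9.6612×10^5 km.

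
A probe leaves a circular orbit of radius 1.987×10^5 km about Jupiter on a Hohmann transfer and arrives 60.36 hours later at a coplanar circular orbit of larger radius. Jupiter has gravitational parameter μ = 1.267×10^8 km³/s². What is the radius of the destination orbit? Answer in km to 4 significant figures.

r₂ = 1.494×10^6 km

Transfer time t = 60.36 hours = 2.17296×10^5 s, and t = π√(a_t³/μ).
So a_t = (μ t²/π²)^(1/3) = (1.267×10^8 × (2.17296×10^5)² / π²)^(1/3) = 8.4630×10^5 km.
Since a_t = (r₁ + r₂)/2, r₂ = 2a_t − r₁ = 2×8.4630×10^5 − 1.987×10^5 = 1.4939×10^6 km.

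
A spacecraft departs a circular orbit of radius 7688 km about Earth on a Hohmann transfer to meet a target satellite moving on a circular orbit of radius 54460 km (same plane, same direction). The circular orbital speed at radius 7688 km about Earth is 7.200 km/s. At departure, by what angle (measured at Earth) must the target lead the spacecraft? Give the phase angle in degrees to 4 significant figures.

From the circular-orbit relation v² = μ/r at r = 7688 km: μ = v²r = (7.200)² × 7688 = 3.98546×10^5 km³/s².
The Hohmann ellipse has a_t = (r₁ + r₂)/2 = 31074 km.
Transfer time t = π√(a_t³/μ) = 27260 s.
The target's mean motion on its circular orbit is ω₂ = √(μ/r₂³) = 4.967×10^-5 rad/s.
Angle swept by the target during transfer: ω₂·t = 1.354 rad = 77.58°.
Arrival is 180° from departure on the ellipse, so φ = 180° − 77.58° = 102.4°.

φ = 102.4°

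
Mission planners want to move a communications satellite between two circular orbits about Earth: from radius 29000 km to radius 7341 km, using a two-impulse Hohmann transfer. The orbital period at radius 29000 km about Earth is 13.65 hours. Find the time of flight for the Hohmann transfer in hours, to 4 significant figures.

From Kepler's third law T² = 4π²r³/μ at r = 29000 km, T = 13.65 hours = 13.65 × 3600 s = 49140 s: μ = 4π²r³/T² = 3.98734×10^5 km³/s².
Semi-major axis of the transfer orbit: a_t = (29000 + 7341)/2 = 18170.5 km.
By Kepler's third law the transfer-orbit period is T = 2π√(a_t³/μ), so t = T/2 = 12186 s.
Converting: 12186 s ÷ 3600 s/hour = 3.385 hours.

t = 3.385 hours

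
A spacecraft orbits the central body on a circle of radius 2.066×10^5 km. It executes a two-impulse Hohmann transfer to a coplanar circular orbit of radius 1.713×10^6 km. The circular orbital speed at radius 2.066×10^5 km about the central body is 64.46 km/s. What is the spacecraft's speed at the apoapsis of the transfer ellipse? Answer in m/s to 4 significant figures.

From the circular-orbit relation v² = μ/r at r = 2.066×10^5 km: μ = v²r = (64.46)² × 2.066×10^5 = 8.58442×10^8 km³/s².
The Hohmann ellipse has a_t = (r₁ + r₂)/2 = 9.598×10^5 km.
At apoapsis, r = 1.713×10^6 km.
From the vis-viva equation, v = √[μ(2/r − 1/a_t)] = 10.39 km/s.

v = 10390 m/s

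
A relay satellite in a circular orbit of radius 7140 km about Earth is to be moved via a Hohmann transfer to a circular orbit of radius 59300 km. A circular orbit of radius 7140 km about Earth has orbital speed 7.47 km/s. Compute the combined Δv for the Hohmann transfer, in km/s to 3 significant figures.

Δv = 3.90 km/s

From the circular-orbit relation v² = μ/r at r = 7140 km: μ = v²r = (7.47)² × 7140 = 3.98418×10^5 km³/s².
Semi-major axis of the transfer orbit: a_t = (7140 + 59300)/2 = 33220 km.
At r₁ the circular-orbit speed is v₁ = √(μ/r₁) = 7.4700 km/s.
Transfer-orbit speed at r₁ (v² = μ(2/r − 1/a)): v_p = √[μ(2/r₁ − 1/a_t)] = 9.9804 km/s.
First burn Δv₁ = |v_p − v₁| = 2.5104 km/s.
Circular speed at r₂: v₂ = √(μ/r₂) = 2.592044 km/s.
Transfer-orbit speed at r₂: v_a = √[μ(2/r₂ − 1/a_t)] = 1.201688 km/s.
Second burn Δv₂ = |v₂ − v_a| = 1.3904 km/s.
Δv = Δv₁ + Δv₂ = 2.5104 + 1.3904 = 3.901 km/s.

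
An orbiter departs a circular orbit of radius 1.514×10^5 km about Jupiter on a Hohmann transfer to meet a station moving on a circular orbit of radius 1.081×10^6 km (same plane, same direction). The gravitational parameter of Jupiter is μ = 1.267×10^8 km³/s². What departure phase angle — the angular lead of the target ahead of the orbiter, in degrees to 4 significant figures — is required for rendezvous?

φ = 102.5°

Transfer-ellipse semi-major axis a_t = (r₁ + r₂)/2 = (1.514×10^5 + 1.081×10^6)/2 = 6.162×10^5 km.
The half-period of the transfer ellipse is t = π√(a_t³/μ) = 1.35003×10^5 s.
The target's mean motion on its circular orbit is ω₂ = √(μ/r₂³) = 1.00150×10^-5 rad/s.
Angle swept by the target during transfer: ω₂·t = 1.3521 rad = 77.47°.
Arrival is 180° from departure on the ellipse, so φ = 180° − 77.47° = 102.5°.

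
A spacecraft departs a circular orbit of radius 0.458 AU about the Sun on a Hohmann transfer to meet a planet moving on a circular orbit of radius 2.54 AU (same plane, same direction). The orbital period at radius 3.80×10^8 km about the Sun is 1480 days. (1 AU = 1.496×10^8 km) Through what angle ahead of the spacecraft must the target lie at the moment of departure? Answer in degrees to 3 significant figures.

φ = 98.4°

From Kepler's third law T² = 4π²r³/μ at r = 3.80×10^8 km, T = 1480 days = 1480 × 86400 s = 1.27872×10^8 s: μ = 4π²r³/T² = 1.32483×10^11 km³/s².
In km: r₁ = 0.458 × 1.496×10^8 = 6.85168×10^7 km; r₂ = 2.54 × 1.496×10^8 = 3.79984×10^8 km.
Transfer-ellipse semi-major axis a_t = (r₁ + r₂)/2 = (6.85168×10^7 + 3.79984×10^8)/2 = 2.242504×10^8 km.
Transfer time t = π√(a_t³/μ) = 2.8985×10^7 s.
Target angular speed ω₂ = √(μ/r₂³) = 4.9140×10^-8 rad/s.
Angle swept by the target during transfer: ω₂·t = 1.4243 rad = 81.61°.
Arrival is 180° from departure on the ellipse, so φ = 180° − 81.61° = 98.4°.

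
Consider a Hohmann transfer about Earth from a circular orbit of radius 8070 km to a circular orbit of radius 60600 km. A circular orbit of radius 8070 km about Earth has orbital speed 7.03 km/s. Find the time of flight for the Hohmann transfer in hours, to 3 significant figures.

t = 8.79 hours

From the circular-orbit relation v² = μ/r at r = 8070 km: μ = v²r = (7.03)² × 8070 = 3.98827×10^5 km³/s².
Semi-major axis of the transfer orbit: a_t = (8070 + 60600)/2 = 34335 km.
Transfer time t = π√(a_t³/μ) = π√((34335)³ / 3.98827×10^5) = 31650 s.
Converting: 31650 s ÷ 3600 s/hour = 8.79 hours.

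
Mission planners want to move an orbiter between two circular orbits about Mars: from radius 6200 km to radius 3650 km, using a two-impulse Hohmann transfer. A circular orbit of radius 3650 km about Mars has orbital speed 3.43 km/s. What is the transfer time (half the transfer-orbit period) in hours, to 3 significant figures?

t = 1.46 hours

From the circular-orbit relation v² = μ/r at r = 3650 km: μ = v²r = (3.43)² × 3650 = 42941.9 km³/s².
The Hohmann ellipse has a_t = (r₁ + r₂)/2 = 4925 km.
Half the transfer-orbit period gives t = π√(a_t³/μ) = 5240 s.
Converting: 5240 s ÷ 3600 s/hour = 1.46 hours.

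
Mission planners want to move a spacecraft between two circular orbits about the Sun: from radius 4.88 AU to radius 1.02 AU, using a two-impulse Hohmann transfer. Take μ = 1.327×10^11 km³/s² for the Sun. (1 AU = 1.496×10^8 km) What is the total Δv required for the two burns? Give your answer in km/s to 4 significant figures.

Δv = 13.99 km/s

In km: r₁ = 4.88 × 1.496×10^8 = 7.30048×10^8 km; r₂ = 1.02 × 1.496×10^8 = 1.52592×10^8 km.
Semi-major axis of the transfer orbit: a_t = (7.30048×10^8 + 1.52592×10^8)/2 = 4.4132×10^8 km.
Circular speed at r₁: v₁ = √(μ/r₁) = √(1.327×10^11/7.30048×10^8) = 13.482 km/s.
On the transfer ellipse at r₁, v² = μ(2/r − 1/a) gives v_a = √[μ(2/r₁ − 1/a_t)] = 7.9277 km/s.
First burn Δv₁ = |v_a − v₁| = 5.554 km/s.
At r₂, v₂ = √(μ/r₂) = 29.490 km/s.
Transfer-orbit speed at r₂: v_p = √[μ(2/r₂ − 1/a_t)] = 37.929 km/s.
Second burn Δv₂ = |v₂ − v_p| = 8.439 km/s.
Δv = Δv₁ + Δv₂ = 5.554 + 8.439 = 13.99 km/s.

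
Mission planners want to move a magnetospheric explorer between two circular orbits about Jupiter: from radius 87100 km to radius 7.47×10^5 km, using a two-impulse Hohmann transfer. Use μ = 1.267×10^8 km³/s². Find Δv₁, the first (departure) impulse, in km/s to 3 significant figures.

Transfer-ellipse semi-major axis a_t = (r₁ + r₂)/2 = (87100 + 7.470×10^5)/2 = 4.1705×10^5 km.
On the circular orbit at r = 87100 km, v_c = √(μ/r) = 38.14 km/s.
Vis-viva on the transfer ellipse at r = 87100 km gives v_t = √[μ(2/r − 1/a_t)] = 51.04 km/s.
Δv₁ = |v_t − v_c| = |51.04 − 38.14| = 12.90 km/s.

Δv₁ = 12.9 km/s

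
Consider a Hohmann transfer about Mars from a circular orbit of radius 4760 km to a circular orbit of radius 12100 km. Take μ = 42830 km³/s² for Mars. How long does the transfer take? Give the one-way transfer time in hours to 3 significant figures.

t = 3.26 hours

Semi-major axis of the transfer orbit: a_t = (4760 + 12100)/2 = 8430 km.
Transfer time t = π√(a_t³/μ) = π√((8430)³ / 42830) = 11750 s.
Converting: 11750 s ÷ 3600 s/hour = 3.26 hours.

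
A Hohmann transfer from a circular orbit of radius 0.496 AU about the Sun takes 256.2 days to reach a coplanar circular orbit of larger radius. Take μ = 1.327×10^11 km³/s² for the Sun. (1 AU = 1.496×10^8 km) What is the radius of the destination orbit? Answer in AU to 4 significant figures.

In km: r₁ = 0.496 × 1.496×10^8 = 7.42016×10^7 km.
Transfer time t = 256.2 days = 2.213568×10^7 s, and t = π√(a_t³/μ).
So a_t = (μ t²/π²)^(1/3) = (1.327×10^11 × (2.213568×10^7)² / π²)^(1/3) = 1.8746×10^8 km.
Since a_t = (r₁ + r₂)/2, r₂ = 2a_t − r₁ = 2×1.8746×10^8 − 7.42016×10^7 = 3.007184×10^8 km.
In AU: r₂ = 3.007184×10^8 / 1.496×10^8 = 2.010 AU.

r₂ = 2.010 AU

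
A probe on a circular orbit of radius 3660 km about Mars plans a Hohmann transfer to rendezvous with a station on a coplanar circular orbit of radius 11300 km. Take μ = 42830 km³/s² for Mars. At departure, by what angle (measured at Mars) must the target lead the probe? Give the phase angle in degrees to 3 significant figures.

The Hohmann ellipse has a_t = (r₁ + r₂)/2 = 7480 km.
Transfer time t = π√(a_t³/μ) = 9820 s.
Target angular speed ω₂ = √(μ/r₂³) = 1.723×10^-4 rad/s.
Angle swept by the target during transfer: ω₂·t = 1.692 rad = 96.94°.
The probe traverses 180° on the transfer ellipse, so the target must lead by 180° − 96.94° = 83.1°.

φ = 83.1°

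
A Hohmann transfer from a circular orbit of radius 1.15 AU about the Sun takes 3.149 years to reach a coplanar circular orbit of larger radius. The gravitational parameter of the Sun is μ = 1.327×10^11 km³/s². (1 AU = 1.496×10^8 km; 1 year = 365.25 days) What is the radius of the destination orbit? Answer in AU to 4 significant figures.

In km: r₁ = 1.15 × 1.496×10^8 = 1.7204×10^8 km.
Transfer time t = 3.149 years × 365.25 × 86400 s = 9.93748824×10^7 s, and t = π√(a_t³/μ).
So a_t = (μ t²/π²)^(1/3) = (1.327×10^11 × (9.93748824×10^7)² / π²)^(1/3) = 5.1016×10^8 km.
Since a_t = (r₁ + r₂)/2, r₂ = 2a_t − r₁ = 2×5.1016×10^8 − 1.7204×10^8 = 8.4828×10^8 km.
In AU: r₂ = 8.4828×10^8 / 1.496×10^8 = 5.670 AU.

r₂ = 5.670 AU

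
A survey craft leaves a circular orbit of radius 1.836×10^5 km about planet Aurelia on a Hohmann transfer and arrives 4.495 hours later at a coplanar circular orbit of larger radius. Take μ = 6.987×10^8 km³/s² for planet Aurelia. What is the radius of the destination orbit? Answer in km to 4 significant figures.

Transfer time t = 4.495 hours = 16182 s, and t = π√(a_t³/μ).
So a_t = (μ t²/π²)^(1/3) = (6.987×10^8 × (16182)² / π²)^(1/3) = 2.6466×10^5 km.
Since a_t = (r₁ + r₂)/2, r₂ = 2a_t − r₁ = 2×2.6466×10^5 − 1.836×10^5 = 3.4572×10^5 km.

r₂ = 3.457×10^5 km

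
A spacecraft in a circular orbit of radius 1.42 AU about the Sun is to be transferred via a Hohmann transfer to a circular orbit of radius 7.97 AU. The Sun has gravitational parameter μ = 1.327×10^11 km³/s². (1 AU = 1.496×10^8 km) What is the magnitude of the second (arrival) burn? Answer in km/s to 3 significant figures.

Δv₂ = 4.75 km/s

In km: r₁ = 1.42 × 1.496×10^8 = 2.12432×10^8 km; r₂ = 7.97 × 1.496×10^8 = 1.192312×10^9 km.
Transfer-ellipse semi-major axis a_t = (r₁ + r₂)/2 = (2.12432×10^8 + 1.192312×10^9)/2 = 7.02372×10^8 km.
On the circular orbit at r = 1.192312×10^9 km, v_c = √(μ/r) = 10.55 km/s.
Transfer-orbit speed at the same r (vis-viva, a = a_t): v_t = √[μ(2/r − 1/a_t)] = 5.802 km/s.
Δv₂ = |v_t − v_c| = |5.802 − 10.55| = 4.748 km/s.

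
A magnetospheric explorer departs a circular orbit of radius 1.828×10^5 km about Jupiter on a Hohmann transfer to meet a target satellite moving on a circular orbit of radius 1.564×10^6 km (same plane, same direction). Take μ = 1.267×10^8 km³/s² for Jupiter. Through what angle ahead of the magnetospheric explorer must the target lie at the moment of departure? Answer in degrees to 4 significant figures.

φ = 104.9°

Transfer-ellipse semi-major axis a_t = (r₁ + r₂)/2 = (1.828×10^5 + 1.564×10^6)/2 = 8.734×10^5 km.
The half-period of the transfer ellipse is t = π√(a_t³/μ) = 2.278145×10^5 s.
Target angular speed ω₂ = √(μ/r₂³) = 5.754839×10^-6 rad/s.
Angle swept by the target during transfer: ω₂·t = 1.31104 rad = 75.12°.
The magnetospheric explorer traverses 180° on the transfer ellipse, so the target must lead by 180° − 75.12° = 104.9°.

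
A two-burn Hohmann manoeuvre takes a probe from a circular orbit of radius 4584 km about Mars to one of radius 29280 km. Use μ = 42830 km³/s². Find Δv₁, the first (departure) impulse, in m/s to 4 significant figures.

Transfer-ellipse semi-major axis a_t = (r₁ + r₂)/2 = (4584 + 29280)/2 = 16932 km.
On the circular orbit at r = 4584 km, v_c = √(μ/r) = 3.0567 km/s.
Transfer-orbit speed at the same r (vis-viva, a = a_t): v_t = √[μ(2/r − 1/a_t)] = 4.0196 km/s.
Δv₁ = |v_t − v_c| = |4.0196 − 3.0567| = 0.9629 km/s.

Δv₁ = 962.9 m/s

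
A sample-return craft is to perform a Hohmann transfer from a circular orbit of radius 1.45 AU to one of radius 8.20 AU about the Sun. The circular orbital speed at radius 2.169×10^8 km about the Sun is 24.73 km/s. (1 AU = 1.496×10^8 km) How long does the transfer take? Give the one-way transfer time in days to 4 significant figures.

t = 1936 days

From the circular-orbit relation v² = μ/r at r = 2.169×10^8 km: μ = v²r = (24.73)² × 2.169×10^8 = 1.32650×10^11 km³/s².
In km: r₁ = 1.45 × 1.496×10^8 = 2.1692×10^8 km; r₂ = 8.20 × 1.496×10^8 = 1.22672×10^9 km.
Semi-major axis of the transfer orbit: a_t = (2.1692×10^8 + 1.22672×10^9)/2 = 7.2182×10^8 km.
Transfer time t = π√(a_t³/μ) = π√((7.2182×10^8)³ / 1.32650×10^11) = 1.673×10^8 s.
Converting: 1.673×10^8 s ÷ 86400 s/day = 1936 days.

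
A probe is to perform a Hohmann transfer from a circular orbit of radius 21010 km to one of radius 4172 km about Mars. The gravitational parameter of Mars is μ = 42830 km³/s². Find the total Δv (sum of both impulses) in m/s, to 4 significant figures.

Transfer-ellipse semi-major axis a_t = (r₁ + r₂)/2 = (21010 + 4172)/2 = 12591 km.
Circular speed at r₁: v₁ = √(μ/r₁) = √(42830/21010) = 1.4278 km/s.
Transfer-orbit speed at r₁ (vis-viva equation): v_a = √[μ(2/r₁ − 1/a_t)] = 0.82187 km/s.
First burn Δv₁ = |v_a − v₁| = 0.6059 km/s.
Circular speed at r₂: v₂ = √(μ/r₂) = 3.2041 km/s.
Transfer-orbit speed at r₂: v_p = √[μ(2/r₂ − 1/a_t)] = 4.1389 km/s.
Second burn Δv₂ = |v₂ − v_p| = 0.9348 km/s.
Total Δv = Δv₁ + Δv₂ = 1.541 km/s.

Δv = 1541 m/s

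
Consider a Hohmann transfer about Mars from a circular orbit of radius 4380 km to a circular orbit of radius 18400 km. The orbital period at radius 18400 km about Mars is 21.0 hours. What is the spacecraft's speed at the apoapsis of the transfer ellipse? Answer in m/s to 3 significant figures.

v = 948 m/s

From Kepler's third law T² = 4π²r³/μ at r = 18400 km, T = 21.0 hours = 21.0 × 3600 s = 75600 s: μ = 4π²r³/T² = 43029.8 km³/s².
Transfer-ellipse semi-major axis a_t = (r₁ + r₂)/2 = (4380 + 18400)/2 = 11390 km.
The apoapsis of the transfer ellipse is at r = 18400 km.
From the vis-viva equation, v = √[μ(2/r − 1/a_t)] = 0.9483 km/s.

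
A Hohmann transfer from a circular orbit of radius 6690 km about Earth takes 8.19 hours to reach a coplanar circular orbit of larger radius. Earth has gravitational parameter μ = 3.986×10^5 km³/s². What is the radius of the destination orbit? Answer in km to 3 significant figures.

Transfer time t = 8.19 hours = 29484 s, and t = π√(a_t³/μ).
So a_t = (μ t²/π²)^(1/3) = (3.986×10^5 × (29484)² / π²)^(1/3) = 32744 km.
Since a_t = (r₁ + r₂)/2, r₂ = 2a_t − r₁ = 2×32744 − 6690 = 58798 km.

r₂ = 58800 km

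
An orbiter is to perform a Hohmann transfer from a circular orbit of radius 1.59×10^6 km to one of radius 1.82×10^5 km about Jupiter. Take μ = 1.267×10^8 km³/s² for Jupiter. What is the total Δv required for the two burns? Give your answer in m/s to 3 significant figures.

Semi-major axis of the transfer orbit: a_t = (1.590×10^6 + 1.820×10^5)/2 = 8.860×10^5 km.
At r₁ the circular-orbit speed is v₁ = √(μ/r₁) = 8.927 km/s.
Transfer-orbit speed at r₁ (vis-viva equation): v_a = √[μ(2/r₁ − 1/a_t)] = 4.046 km/s.
First burn Δv₁ = |v_a − v₁| = 4.881 km/s.
At r₂, v₂ = √(μ/r₂) = 26.385 km/s.
Transfer-orbit speed at r₂: v_p = √[μ(2/r₂ − 1/a_t)] = 35.346 km/s.
Second burn Δv₂ = |v₂ − v_p| = 8.961 km/s.
Total Δv = Δv₁ + Δv₂ = 13.84 km/s.

Δv = 13800 m/s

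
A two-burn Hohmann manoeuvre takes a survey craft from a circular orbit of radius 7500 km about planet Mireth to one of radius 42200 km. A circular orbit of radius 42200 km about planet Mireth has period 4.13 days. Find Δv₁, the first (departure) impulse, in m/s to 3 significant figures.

From Kepler's third law T² = 4π²r³/μ at r = 42200 km, T = 4.13 days = 4.13 × 86400 s = 3.56832×10^5 s: μ = 4π²r³/T² = 23300.7 km³/s².
Transfer-ellipse semi-major axis a_t = (r₁ + r₂)/2 = (7500 + 42200)/2 = 24850 km.
On the circular orbit at r = 7500 km, v_c = √(μ/r) = 1.7626 km/s.
Transfer-orbit speed at the same r (vis-viva, a = a_t): v_t = √[μ(2/r − 1/a_t)] = 2.2969 km/s.
Δv₁ = |v_t − v_c| = |2.2969 − 1.7626| = 0.5343 km/s.

Δv₁ = 534 m/s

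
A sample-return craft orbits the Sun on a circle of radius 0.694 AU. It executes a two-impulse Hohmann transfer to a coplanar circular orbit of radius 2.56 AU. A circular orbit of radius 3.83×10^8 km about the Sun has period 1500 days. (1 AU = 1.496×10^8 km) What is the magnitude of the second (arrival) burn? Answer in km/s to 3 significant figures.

Δv₂ = 6.44 km/s

From Kepler's third law T² = 4π²r³/μ at r = 3.83×10^8 km, T = 1500 days = 1500 × 86400 s = 1.296×10^8 s: μ = 4π²r³/T² = 1.32052×10^11 km³/s².
In km: r₁ = 0.694 × 1.496×10^8 = 1.038224×10^8 km; r₂ = 2.56 × 1.496×10^8 = 3.82976×10^8 km.
Semi-major axis of the transfer orbit: a_t = (1.038224×10^8 + 3.82976×10^8)/2 = 2.433992×10^8 km.
Circular speed at r = 3.82976×10^8 km: v_c = √(μ/r) = 18.569 km/s.
Vis-viva on the transfer ellipse at r = 3.82976×10^8 km gives v_t = √[μ(2/r − 1/a_t)] = 12.128 km/s.
Δv₂ = |v_t − v_c| = |12.128 − 18.569| = 6.441 km/s.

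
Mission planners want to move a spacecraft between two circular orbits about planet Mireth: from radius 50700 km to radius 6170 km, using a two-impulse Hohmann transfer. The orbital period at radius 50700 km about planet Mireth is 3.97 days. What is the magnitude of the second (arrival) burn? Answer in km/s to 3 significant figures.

Δv₂ = 0.893 km/s

From Kepler's third law T² = 4π²r³/μ at r = 50700 km, T = 3.97 days = 3.97 × 86400 s = 3.43008×10^5 s: μ = 4π²r³/T² = 43729.6 km³/s².
The Hohmann ellipse has a_t = (r₁ + r₂)/2 = 28435 km.
On the circular orbit at r = 6170 km, v_c = √(μ/r) = 2.66223 km/s.
Vis-viva on the transfer ellipse at r = 6170 km gives v_t = √[μ(2/r − 1/a_t)] = 3.55486 km/s.
Δv₂ = |v_t − v_c| = |3.55486 − 2.66223| = 0.8926 km/s.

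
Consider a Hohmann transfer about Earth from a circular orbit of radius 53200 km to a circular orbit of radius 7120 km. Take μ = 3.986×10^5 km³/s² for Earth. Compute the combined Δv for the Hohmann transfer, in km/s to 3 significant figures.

Δv = 3.86 km/s

The Hohmann ellipse has a_t = (r₁ + r₂)/2 = 30160 km.
Circular speed at r₁: v₁ = √(μ/r₁) = √(3.986×10^5/53200) = 2.737 km/s.
On the transfer ellipse at r₁, vis-viva gives v_a = √[μ(2/r₁ − 1/a_t)] = 1.330 km/s.
First burn Δv₁ = |v_a − v₁| = 1.407 km/s.
At r₂, v₂ = √(μ/r₂) = 7.482 km/s.
Transfer-orbit speed at r₂: v_p = √[μ(2/r₂ − 1/a_t)] = 9.937 km/s.
Second burn Δv₂ = |v₂ − v_p| = 2.455 km/s.
Δv = Δv₁ + Δv₂ = 1.407 + 2.455 = 3.862 km/s.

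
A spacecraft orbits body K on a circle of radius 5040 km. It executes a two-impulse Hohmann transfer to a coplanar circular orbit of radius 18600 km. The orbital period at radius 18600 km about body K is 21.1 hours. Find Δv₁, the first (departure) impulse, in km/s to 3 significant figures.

Δv₁ = 0.752 km/s

From Kepler's third law T² = 4π²r³/μ at r = 18600 km, T = 21.1 hours = 21.1 × 3600 s = 75960 s: μ = 4π²r³/T² = 44028.0 km³/s².
Transfer-ellipse semi-major axis a_t = (r₁ + r₂)/2 = (5040 + 18600)/2 = 11820 km.
On the circular orbit at r = 5040 km, v_c = √(μ/r) = 2.956 km/s.
Transfer-orbit speed at the same r (vis-viva, a = a_t): v_t = √[μ(2/r − 1/a_t)] = 3.708 km/s.
Δv₁ = |v_t − v_c| = |3.708 − 2.956| = 0.7520 km/s.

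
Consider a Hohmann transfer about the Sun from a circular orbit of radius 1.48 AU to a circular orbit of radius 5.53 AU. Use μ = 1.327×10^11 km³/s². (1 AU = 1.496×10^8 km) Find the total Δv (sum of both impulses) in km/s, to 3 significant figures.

In km: r₁ = 1.48 × 1.496×10^8 = 2.21408×10^8 km; r₂ = 5.53 × 1.496×10^8 = 8.27288×10^8 km.
The Hohmann ellipse has a_t = (r₁ + r₂)/2 = 5.24348×10^8 km.
Circular speed at r₁: v₁ = √(μ/r₁) = √(1.327×10^11/2.21408×10^8) = 24.482 km/s.
On the transfer ellipse at r₁, v² = μ(2/r − 1/a) gives v_p = √[μ(2/r₁ − 1/a_t)] = 30.751 km/s.
First burn Δv₁ = |v_p − v₁| = 6.269 km/s.
At r₂, v₂ = √(μ/r₂) = 12.665 km/s.
Transfer-orbit speed at r₂: v_a = √[μ(2/r₂ − 1/a_t)] = 8.2299 km/s.
Second burn Δv₂ = |v₂ − v_a| = 4.435 km/s.
Total Δv = Δv₁ + Δv₂ = 10.70 km/s.

Δv = 10.7 km/s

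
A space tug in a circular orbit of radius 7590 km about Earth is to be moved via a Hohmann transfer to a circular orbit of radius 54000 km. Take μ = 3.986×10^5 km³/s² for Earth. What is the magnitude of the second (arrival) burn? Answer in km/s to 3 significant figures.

Semi-major axis of the transfer orbit: a_t = (7590 + 54000)/2 = 30795 km.
On the circular orbit at r = 54000 km, v_c = √(μ/r) = 2.717 km/s.
Transfer-orbit speed at the same r (vis-viva, a = a_t): v_t = √[μ(2/r − 1/a_t)] = 1.349 km/s.
Δv₂ = |v_t − v_c| = |1.349 − 2.717| = 1.368 km/s.

Δv₂ = 1.37 km/s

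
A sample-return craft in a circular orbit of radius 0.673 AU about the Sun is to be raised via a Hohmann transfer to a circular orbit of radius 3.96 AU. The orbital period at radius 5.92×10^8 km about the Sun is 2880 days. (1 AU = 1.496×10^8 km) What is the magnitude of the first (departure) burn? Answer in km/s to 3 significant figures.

Δv₁ = 11.1 km/s

From Kepler's third law T² = 4π²r³/μ at r = 5.92×10^8 km, T = 2880 days = 2880 × 86400 s = 2.48832×10^8 s: μ = 4π²r³/T² = 1.32286×10^11 km³/s².
In km: r₁ = 0.673 × 1.496×10^8 = 1.006808×10^8 km; r₂ = 3.96 × 1.496×10^8 = 5.92416×10^8 km.
Semi-major axis of the transfer orbit: a_t = (1.006808×10^8 + 5.92416×10^8)/2 = 3.465484×10^8 km.
On the circular orbit at r = 1.006808×10^8 km, v_c = √(μ/r) = 36.2479 km/s.
Vis-viva on the transfer ellipse at r = 1.006808×10^8 km gives v_t = √[μ(2/r − 1/a_t)] = 47.3930 km/s.
Δv₁ = |v_t − v_c| = |47.3930 − 36.2479| = 11.15 km/s.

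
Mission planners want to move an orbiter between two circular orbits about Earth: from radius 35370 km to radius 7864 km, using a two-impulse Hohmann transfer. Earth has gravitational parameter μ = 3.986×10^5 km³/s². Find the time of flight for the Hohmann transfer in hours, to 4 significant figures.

t = 4.393 hours

Semi-major axis of the transfer orbit: a_t = (35370 + 7864)/2 = 21617 km.
By Kepler's third law the transfer-orbit period is T = 2π√(a_t³/μ), so t = T/2 = 15815 s.
Converting: 15815 s ÷ 3600 s/hour = 4.393 hours.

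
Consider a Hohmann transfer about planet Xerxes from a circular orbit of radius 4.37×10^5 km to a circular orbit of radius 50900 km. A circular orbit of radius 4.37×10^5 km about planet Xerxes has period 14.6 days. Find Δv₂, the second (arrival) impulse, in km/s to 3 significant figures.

From Kepler's third law T² = 4π²r³/μ at r = 4.37×10^5 km, T = 14.6 days = 14.6 × 86400 s = 1.26144×10^6 s: μ = 4π²r³/T² = 2.07048×10^6 km³/s².
Transfer-ellipse semi-major axis a_t = (r₁ + r₂)/2 = (4.370×10^5 + 50900)/2 = 2.4395×10^5 km.
Circular speed at r = 50900 km: v_c = √(μ/r) = 6.378 km/s.
Transfer-orbit speed at the same r (vis-viva, a = a_t): v_t = √[μ(2/r − 1/a_t)] = 8.536 km/s.
Δv₂ = |v_t − v_c| = |8.536 − 6.378| = 2.158 km/s.

Δv₂ = 2.16 km/s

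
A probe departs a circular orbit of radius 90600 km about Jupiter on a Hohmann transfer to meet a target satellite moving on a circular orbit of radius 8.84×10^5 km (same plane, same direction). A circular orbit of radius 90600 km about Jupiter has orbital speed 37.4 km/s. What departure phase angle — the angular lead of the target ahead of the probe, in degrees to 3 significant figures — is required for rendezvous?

φ = 106°

From the circular-orbit relation v² = μ/r at r = 90600 km: μ = v²r = (37.4)² × 90600 = 1.26728×10^8 km³/s².
Transfer-ellipse semi-major axis a_t = (r₁ + r₂)/2 = (90600 + 8.840×10^5)/2 = 4.873×10^5 km.
Transfer time t = π√(a_t³/μ) = 94931.2 s.
Target angular speed ω₂ = √(μ/r₂³) = 1.35443×10^-5 rad/s.
Angle swept by the target during transfer: ω₂·t = 1.2858 rad = 73.67°.
The probe traverses 180° on the transfer ellipse, so the target must lead by 180° − 73.67° = 106°.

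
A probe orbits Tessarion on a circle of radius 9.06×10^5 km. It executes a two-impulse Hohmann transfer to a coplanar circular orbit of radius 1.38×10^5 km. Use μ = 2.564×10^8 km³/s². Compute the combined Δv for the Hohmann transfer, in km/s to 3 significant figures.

Δv = 21.9 km/s

The Hohmann ellipse has a_t = (r₁ + r₂)/2 = 5.220×10^5 km.
Circular speed at r₁: v₁ = √(μ/r₁) = √(2.564×10^8/9.060×10^5) = 16.8227 km/s.
On the transfer ellipse at r₁, vis-viva gives v_a = √[μ(2/r₁ − 1/a_t)] = 8.64966 km/s.
First burn Δv₁ = |v_a − v₁| = 8.1730 km/s.
Circular speed at r₂: v₂ = √(μ/r₂) = 43.104 km/s.
Transfer-orbit speed at r₂: v_p = √[μ(2/r₂ − 1/a_t)] = 56.787 km/s.
Second burn Δv₂ = |v₂ − v_p| = 13.683 km/s.
Total Δv = Δv₁ + Δv₂ = 21.86 km/s.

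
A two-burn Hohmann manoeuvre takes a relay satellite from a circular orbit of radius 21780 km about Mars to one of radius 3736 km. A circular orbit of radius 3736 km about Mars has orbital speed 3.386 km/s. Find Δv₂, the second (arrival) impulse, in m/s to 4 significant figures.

From the circular-orbit relation v² = μ/r at r = 3736 km: μ = v²r = (3.386)² × 3736 = 42833.2 km³/s².
Semi-major axis of the transfer orbit: a_t = (21780 + 3736)/2 = 12758 km.
Circular speed at r = 3736 km: v_c = √(μ/r) = 3.386 km/s.
Vis-viva on the transfer ellipse at r = 3736 km gives v_t = √[μ(2/r − 1/a_t)] = 4.424 km/s.
Δv₂ = |v_t − v_c| = |4.424 − 3.386| = 1.038 km/s.

Δv₂ = 1038 m/s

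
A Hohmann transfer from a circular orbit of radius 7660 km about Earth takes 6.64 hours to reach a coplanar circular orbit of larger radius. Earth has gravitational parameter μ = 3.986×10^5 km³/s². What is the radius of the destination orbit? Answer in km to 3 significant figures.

r₂ = 49300 km

Transfer time t = 6.64 hours = 23904 s, and t = π√(a_t³/μ).
So a_t = (μ t²/π²)^(1/3) = (3.986×10^5 × (23904)² / π²)^(1/3) = 28470 km.
Since a_t = (r₁ + r₂)/2, r₂ = 2a_t − r₁ = 2×28470 − 7660 = 49280 km.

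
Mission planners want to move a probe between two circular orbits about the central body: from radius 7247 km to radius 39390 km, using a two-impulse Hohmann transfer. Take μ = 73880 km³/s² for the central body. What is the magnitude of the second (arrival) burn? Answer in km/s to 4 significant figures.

Δv₂ = 0.6060 km/s

Semi-major axis of the transfer orbit: a_t = (7247 + 39390)/2 = 23318.5 km.
On the circular orbit at r = 39390 km, v_c = √(μ/r) = 1.3695 km/s.
Vis-viva on the transfer ellipse at r = 39390 km gives v_t = √[μ(2/r − 1/a_t)] = 0.76348 km/s.
Δv₂ = |v_t − v_c| = |0.76348 − 1.3695| = 0.6060 km/s.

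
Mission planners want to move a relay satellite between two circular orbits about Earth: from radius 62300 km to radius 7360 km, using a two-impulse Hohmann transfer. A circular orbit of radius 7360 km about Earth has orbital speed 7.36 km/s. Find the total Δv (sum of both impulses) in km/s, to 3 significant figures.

Δv = 3.85 km/s

From the circular-orbit relation v² = μ/r at r = 7360 km: μ = v²r = (7.36)² × 7360 = 3.98688×10^5 km³/s².
The Hohmann ellipse has a_t = (r₁ + r₂)/2 = 34830 km.
Circular speed at r₁: v₁ = √(μ/r₁) = √(3.98688×10^5/62300) = 2.530 km/s.
On the transfer ellipse at r₁, vis-viva gives v_a = √[μ(2/r₁ − 1/a_t)] = 1.163 km/s.
First burn Δv₁ = |v_a − v₁| = 1.367 km/s.
At r₂, v₂ = √(μ/r₂) = 7.360 km/s.
Transfer-orbit speed at r₂: v_p = √[μ(2/r₂ − 1/a_t)] = 9.843 km/s.
Second burn Δv₂ = |v₂ − v_p| = 2.483 km/s.
Total Δv = Δv₁ + Δv₂ = 3.850 km/s.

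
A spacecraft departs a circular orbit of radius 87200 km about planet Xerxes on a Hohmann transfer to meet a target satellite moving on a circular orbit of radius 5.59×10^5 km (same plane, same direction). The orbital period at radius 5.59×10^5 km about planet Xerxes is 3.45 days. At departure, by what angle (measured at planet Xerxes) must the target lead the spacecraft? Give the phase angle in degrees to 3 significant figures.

From Kepler's third law T² = 4π²r³/μ at r = 5.59×10^5 km, T = 3.45 days = 3.45 × 86400 s = 2.9808×10^5 s: μ = 4π²r³/T² = 7.76121×10^7 km³/s².
Transfer-ellipse semi-major axis a_t = (r₁ + r₂)/2 = (87200 + 5.590×10^5)/2 = 3.231×10^5 km.
The half-period of the transfer ellipse is t = π√(a_t³/μ) = 65490 s.
The target's mean motion on its circular orbit is ω₂ = √(μ/r₂³) = 2.108×10^-5 rad/s.
Angle swept by the target during transfer: ω₂·t = 1.3805 rad = 79.10°.
Arrival is 180° from departure on the ellipse, so φ = 180° − 79.10° = 101°.

φ = 101°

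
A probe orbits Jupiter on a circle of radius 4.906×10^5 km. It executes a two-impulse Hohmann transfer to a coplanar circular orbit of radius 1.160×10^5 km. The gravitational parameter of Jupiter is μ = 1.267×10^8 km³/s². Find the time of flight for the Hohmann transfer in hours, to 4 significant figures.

The Hohmann ellipse has a_t = (r₁ + r₂)/2 = 3.033×10^5 km.
Transfer time t = π√(a_t³/μ) = π√((3.033×10^5)³ / 1.267×10^8) = 46620 s.
Converting: 46620 s ÷ 3600 s/hour = 12.95 hours.

t = 12.95 hours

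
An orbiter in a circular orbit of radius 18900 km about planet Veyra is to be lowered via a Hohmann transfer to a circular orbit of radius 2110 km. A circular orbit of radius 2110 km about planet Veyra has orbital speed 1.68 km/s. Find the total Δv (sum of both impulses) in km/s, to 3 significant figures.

Δv = 0.883 km/s

From the circular-orbit relation v² = μ/r at r = 2110 km: μ = v²r = (1.68)² × 2110 = 5955.26 km³/s².
Transfer-ellipse semi-major axis a_t = (r₁ + r₂)/2 = (18900 + 2110)/2 = 10505 km.
Circular speed at r₁: v₁ = √(μ/r₁) = √(5955.26/18900) = 0.56133 km/s.
On the transfer ellipse at r₁, vis-viva gives v_a = √[μ(2/r₁ − 1/a_t)] = 0.25157 km/s.
First burn Δv₁ = |v_a − v₁| = 0.3098 km/s.
Circular speed at r₂: v₂ = √(μ/r₂) = 1.6800 km/s.
Transfer-orbit speed at r₂: v_p = √[μ(2/r₂ − 1/a_t)] = 2.2534 km/s.
Second burn Δv₂ = |v₂ − v_p| = 0.5734 km/s.
Total Δv = Δv₁ + Δv₂ = 0.8832 km/s.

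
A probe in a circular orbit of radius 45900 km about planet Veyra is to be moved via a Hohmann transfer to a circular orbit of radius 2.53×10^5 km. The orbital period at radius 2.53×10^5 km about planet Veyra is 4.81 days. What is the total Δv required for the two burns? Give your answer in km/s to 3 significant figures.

From Kepler's third law T² = 4π²r³/μ at r = 2.53×10^5 km, T = 4.81 days = 4.81 × 86400 s = 4.15584×10^5 s: μ = 4π²r³/T² = 3.70172×10^6 km³/s².
Transfer-ellipse semi-major axis a_t = (r₁ + r₂)/2 = (45900 + 2.530×10^5)/2 = 1.4945×10^5 km.
Circular speed at r₁: v₁ = √(μ/r₁) = √(3.70172×10^6/45900) = 8.9804 km/s.
On the transfer ellipse at r₁, v² = μ(2/r − 1/a) gives v_p = √[μ(2/r₁ − 1/a_t)] = 11.684 km/s.
First burn Δv₁ = |v_p − v₁| = 2.704 km/s.
At r₂, v₂ = √(μ/r₂) = 3.825 km/s.
Transfer-orbit speed at r₂: v_a = √[μ(2/r₂ − 1/a_t)] = 2.120 km/s.
Second burn Δv₂ = |v₂ − v_a| = 1.705 km/s.
Δv = Δv₁ + Δv₂ = 2.704 + 1.705 = 4.409 km/s.

Δv = 4.41 km/s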